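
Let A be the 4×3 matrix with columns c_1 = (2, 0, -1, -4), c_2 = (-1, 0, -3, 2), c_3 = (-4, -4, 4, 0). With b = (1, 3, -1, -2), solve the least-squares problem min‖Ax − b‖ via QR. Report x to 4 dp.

c_1 = (2, 0, -1, -4); ‖c_1‖ = 4.5826, so q_1 = (0.4364, 0.0000, -0.2182, -0.8729).
q_1·c_2 = 0.4364·(-1) + 0.0000·0 + (-0.2182)·(-3) + (-0.8729)·2 = -1.5275.
u_2 = c_2 + 1.5275·q_1 = (-0.3333, 0.0000, -3.3333, 0.6667).
‖u_2‖ = 3.4157, so q_2 = (-0.0976, 0.0000, -0.9759, 0.1952).
q_1·c_3 = 0.4364·(-4) + 0.0000·(-4) + (-0.2182)·4 + (-0.8729)·0 = -2.6186; q_2·c_3 = (-0.0976)·(-4) + 0.0000·(-4) + (-0.9759)·4 + 0.1952·0 = -3.5132.
u_3 = c_3 + 2.6186·q_1 + 3.5132·q_2 = (-3.2000, -4.0000, 0.0000, -1.6000).
‖u_3‖ = 5.3666, so q_3 = (-0.5963, -0.7454, 0.0000, -0.2981).
Qᵀb = (2.4004, 0.4880, -2.2361).
Back-substitute: x_3 = -2.2361/5.3666 = -0.4167.
x_2 = (0.4880 + 3.5132·(-0.4167))/3.4157 = -0.2857.
x_1 = (2.4004 + 1.5275·(-0.2857) + 2.6186·(-0.4167))/4.5826 = 0.1905.

x = (0.1905, -0.2857, -0.4167)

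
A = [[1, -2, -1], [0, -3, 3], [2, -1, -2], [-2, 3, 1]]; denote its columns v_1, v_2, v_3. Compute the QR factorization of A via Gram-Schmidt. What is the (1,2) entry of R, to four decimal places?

r_{12} = -3.3333

v_1 = (1, 0, 2, -2); ‖v_1‖ = 3.0000, so e_1 = (0.3333, 0.0000, 0.6667, -0.6667).
r_{12} = e_1·v_2 = -3.3333.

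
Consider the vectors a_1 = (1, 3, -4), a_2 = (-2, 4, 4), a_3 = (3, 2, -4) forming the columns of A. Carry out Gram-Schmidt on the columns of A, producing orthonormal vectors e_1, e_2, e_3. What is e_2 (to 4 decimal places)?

e_2 = (-0.3007, 0.7975, 0.5230)

a_1 = (1, 3, -4); ‖a_1‖ = 5.0990, so e_1 = (0.1961, 0.5883, -0.7845).
e_1·a_2 = 0.1961·(-2) + 0.5883·4 + (-0.7845)·4 = -1.1767.
u_2 = a_2 + 1.1767·e_1 = (-1.7692, 4.6923, 3.0769).
‖u_2‖ = 5.8835, so e_2 = (-0.3007, 0.7975, 0.5230).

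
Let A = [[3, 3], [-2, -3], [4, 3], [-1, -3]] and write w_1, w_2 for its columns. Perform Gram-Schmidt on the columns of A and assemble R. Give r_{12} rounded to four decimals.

r_{12} = 5.4772

e_1 = w_1/‖w_1‖ = (3, -2, 4, -1)/5.4772 = (0.5477, -0.3651, 0.7303, -0.1826).
r_{12} = e_1·w_2 = 5.4772.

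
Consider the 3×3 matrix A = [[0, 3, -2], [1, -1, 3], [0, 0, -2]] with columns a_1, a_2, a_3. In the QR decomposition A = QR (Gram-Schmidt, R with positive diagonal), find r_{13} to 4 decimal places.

r_{13} = 3.0000

e_1 = a_1/‖a_1‖ = (0, 1, 0)/1.0000 = (0.0000, 1.0000, 0.0000).
r_{13} = e_1·a_3 = 3.0000.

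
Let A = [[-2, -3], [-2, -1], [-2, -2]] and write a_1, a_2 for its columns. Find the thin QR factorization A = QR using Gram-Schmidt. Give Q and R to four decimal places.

Q = [[-0.5774, -0.7071], [-0.5774, 0.7071], [-0.5774, 0.0000]], R = [[3.4641, 3.4641], [0.0000, 1.4142]]

a_1 = (-2, -2, -2); ‖a_1‖ = 3.4641, so e_1 = (-0.5774, -0.5774, -0.5774).
e_1·a_2 = (-0.5774)·(-3) + (-0.5774)·(-1) + (-0.5774)·(-2) = 3.4641.
u_2 = a_2 − 3.4641·e_1 = (-1.0000, 1.0000, 0.0000).
‖u_2‖ = 1.4142, so e_2 = (-0.7071, 0.7071, 0.0000).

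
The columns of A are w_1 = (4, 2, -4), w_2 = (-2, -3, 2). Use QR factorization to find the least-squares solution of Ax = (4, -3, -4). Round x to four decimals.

e_1 = w_1/‖w_1‖ = (4, 2, -4)/6.0000 = (0.6667, 0.3333, -0.6667).
r_{12} = e_1·w_2 = -3.6667.
u_2 = w_2 + 3.6667·e_1 = (0.4444, -1.7778, -0.4444).
‖u_2‖ = 1.8856, so e_2 = (0.2357, -0.9428, -0.2357).
Qᵀb = (4.3333, 4.7140).
Back-substitute: x_2 = 4.7140/1.8856 = 2.5000.
x_1 = (4.3333 + 3.6667·2.5000)/6.0000 = 2.2500.

x = (2.2500, 2.5000)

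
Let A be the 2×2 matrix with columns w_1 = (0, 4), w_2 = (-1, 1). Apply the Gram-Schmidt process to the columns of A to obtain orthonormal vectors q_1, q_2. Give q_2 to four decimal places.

q_1 = w_1/‖w_1‖ = (0, 4)/4.0000 = (0.0000, 1.0000).
r_{12} = q_1·w_2 = 1.0000.
u_2 = w_2 − 1.0000·q_1 = (-1.0000, 0.0000).
‖u_2‖ = 1.0000, so q_2 = (-1.0000, 0.0000).

q_2 = (-1.0000, 0.0000)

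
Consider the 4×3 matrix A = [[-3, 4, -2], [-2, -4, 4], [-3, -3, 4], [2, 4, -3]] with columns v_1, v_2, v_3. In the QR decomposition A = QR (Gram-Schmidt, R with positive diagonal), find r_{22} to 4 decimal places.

v_1 = (-3, -2, -3, 2); ‖v_1‖ = 5.0990, so q_1 = (-0.5883, -0.3922, -0.5883, 0.3922).
q_1·v_2 = (-0.5883)·4 + (-0.3922)·(-4) + (-0.5883)·(-3) + 0.3922·4 = 2.5495.
u_2 = v_2 − 2.5495·q_1 = (5.5000, -3.0000, -1.5000, 3.0000).
r_{22} = ‖u_2‖ = 7.1063.

r_{22} = 7.1063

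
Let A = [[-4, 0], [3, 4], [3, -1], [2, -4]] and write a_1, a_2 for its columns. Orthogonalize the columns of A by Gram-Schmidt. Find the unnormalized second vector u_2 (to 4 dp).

u_2 = (0.1053, 3.9211, -1.0789, -4.0526)

a_1 = (-4, 3, 3, 2); ‖a_1‖ = 6.1644, so e_1 = (-0.6489, 0.4867, 0.4867, 0.3244).
e_1·a_2 = (-0.6489)·0 + 0.4867·4 + 0.4867·(-1) + 0.3244·(-4) = 0.1622.
u_2 = a_2 − 0.1622·e_1 = (0.1053, 3.9211, -1.0789, -4.0526).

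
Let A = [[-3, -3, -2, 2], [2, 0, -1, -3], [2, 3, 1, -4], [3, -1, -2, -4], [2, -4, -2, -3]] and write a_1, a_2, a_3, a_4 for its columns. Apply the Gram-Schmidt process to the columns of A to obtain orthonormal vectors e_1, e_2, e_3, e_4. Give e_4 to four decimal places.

e_4 = (-0.3804, 0.0478, -0.7667, 0.3505, -0.3774)

a_1 = (-3, 2, 2, 3, 2); ‖a_1‖ = 5.4772, so e_1 = (-0.5477, 0.3651, 0.3651, 0.5477, 0.3651).
e_1·a_2 = (-0.5477)·(-3) + 0.3651·0 + 0.3651·3 + 0.5477·(-1) + 0.3651·(-4) = 0.7303.
u_2 = a_2 − 0.7303·e_1 = (-2.6000, -0.2667, 2.7333, -1.4000, -4.2667).
‖u_2‖ = 5.8708, so e_2 = (-0.4429, -0.0454, 0.4656, -0.2385, -0.7268).
e_1·a_3 = (-0.5477)·(-2) + 0.3651·(-1) + 0.3651·1 + 0.5477·(-2) + 0.3651·(-2) = -0.7303; e_2·a_3 = (-0.4429)·(-2) + (-0.0454)·(-1) + 0.4656·1 + (-0.2385)·(-2) + (-0.7268)·(-2) = 3.3272.
u_3 = a_3 + 0.7303·e_1 − 3.3272·e_2 = (-0.9265, -0.5822, -0.2824, -0.8066, 0.6847).
‖u_3‖ = 1.5481, so e_3 = (-0.5985, -0.3761, -0.1824, -0.5210, 0.4423).
e_1·a_4 = (-0.5477)·2 + 0.3651·(-3) + 0.3651·(-4) + 0.5477·(-4) + 0.3651·(-3) = -6.9378; e_2·a_4 = (-0.4429)·2 + (-0.0454)·(-3) + 0.4656·(-4) + (-0.2385)·(-4) + (-0.7268)·(-3) = 0.5224; e_3·a_4 = (-0.5985)·2 + (-0.3761)·(-3) + (-0.1824)·(-4) + (-0.5210)·(-4) + 0.4423·(-3) = 1.4181.
u_4 = a_4 + 6.9378·e_1 − 0.5224·e_2 − 1.4181·e_3 = (-0.7199, 0.0904, -1.4512, 0.6634, -0.7143).
‖u_4‖ = 1.8928, so e_4 = (-0.3804, 0.0478, -0.7667, 0.3505, -0.3774).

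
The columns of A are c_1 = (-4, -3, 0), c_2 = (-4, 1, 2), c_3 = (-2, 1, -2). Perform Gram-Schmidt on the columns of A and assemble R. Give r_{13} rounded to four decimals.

c_1 = (-4, -3, 0); ‖c_1‖ = 5.0000, so q_1 = (-0.8000, -0.6000, 0.0000).
r_{13} = q_1·c_3 = 1.0000.

r_{13} = 1.0000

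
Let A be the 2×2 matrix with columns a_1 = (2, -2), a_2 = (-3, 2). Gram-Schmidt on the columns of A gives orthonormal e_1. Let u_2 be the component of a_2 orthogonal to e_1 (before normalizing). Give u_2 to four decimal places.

u_2 = (-0.5000, -0.5000)

a_1 = (2, -2); ‖a_1‖ = 2.8284, so e_1 = (0.7071, -0.7071).
e_1·a_2 = 0.7071·(-3) + (-0.7071)·2 = -3.5355.
u_2 = a_2 + 3.5355·e_1 = (-0.5000, -0.5000).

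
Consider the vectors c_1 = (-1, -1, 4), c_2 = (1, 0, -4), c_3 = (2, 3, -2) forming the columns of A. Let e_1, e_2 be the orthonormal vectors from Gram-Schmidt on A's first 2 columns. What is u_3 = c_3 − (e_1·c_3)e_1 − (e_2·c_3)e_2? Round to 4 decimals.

c_1 = (-1, -1, 4); ‖c_1‖ = 4.2426, so e_1 = (-0.2357, -0.2357, 0.9428).
e_1·c_2 = (-0.2357)·1 + (-0.2357)·0 + 0.9428·(-4) = -4.0069.
u_2 = c_2 + 4.0069·e_1 = (0.0556, -0.9444, -0.2222).
‖u_2‖ = 0.9718, so e_2 = (0.0572, -0.9718, -0.2287).
e_1·c_3 = (-0.2357)·2 + (-0.2357)·3 + 0.9428·(-2) = -3.0641; e_2·c_3 = 0.0572·2 + (-0.9718)·3 + (-0.2287)·(-2) = -2.3438.
u_3 = c_3 + 3.0641·e_1 + 2.3438·e_2 = (1.4118, 0.0000, 0.3529).

u_3 = (1.4118, 0.0000, 0.3529)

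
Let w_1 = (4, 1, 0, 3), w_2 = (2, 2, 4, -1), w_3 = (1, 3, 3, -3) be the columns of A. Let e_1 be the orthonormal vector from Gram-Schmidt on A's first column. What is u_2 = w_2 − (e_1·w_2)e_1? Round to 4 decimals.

e_1 = w_1/‖w_1‖ = (4, 1, 0, 3)/5.0990 = (0.7845, 0.1961, 0.0000, 0.5883).
r_{12} = e_1·w_2 = 1.3728.
u_2 = w_2 − 1.3728·e_1 = (0.9231, 1.7308, 4.0000, -1.8077).

u_2 = (0.9231, 1.7308, 4.0000, -1.8077)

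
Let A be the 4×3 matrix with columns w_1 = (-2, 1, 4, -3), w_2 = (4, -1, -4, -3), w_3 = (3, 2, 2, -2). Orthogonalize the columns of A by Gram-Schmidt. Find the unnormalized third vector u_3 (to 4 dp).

w_1 = (-2, 1, 4, -3); ‖w_1‖ = 5.4772, so q_1 = (-0.3651, 0.1826, 0.7303, -0.5477).
q_1·w_2 = (-0.3651)·4 + 0.1826·(-1) + 0.7303·(-4) + (-0.5477)·(-3) = -2.9212.
u_2 = w_2 + 2.9212·q_1 = (2.9333, -0.4667, -1.8667, -4.6000).
‖u_2‖ = 5.7850, so q_2 = (0.5071, -0.0807, -0.3227, -0.7952).
q_1·w_3 = (-0.3651)·3 + 0.1826·2 + 0.7303·2 + (-0.5477)·(-2) = 1.8257; q_2·w_3 = 0.5071·3 + (-0.0807)·2 + (-0.3227)·2 + (-0.7952)·(-2) = 2.3048.
u_3 = w_3 − 1.8257·q_1 − 2.3048·q_2 = (2.4980, 1.8526, 1.4104, 0.8327).

u_3 = (2.4980, 1.8526, 1.4104, 0.8327)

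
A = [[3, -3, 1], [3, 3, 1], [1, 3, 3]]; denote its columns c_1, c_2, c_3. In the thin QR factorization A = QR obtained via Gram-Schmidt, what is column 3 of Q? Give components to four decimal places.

c_1 = (3, 3, 1); ‖c_1‖ = 4.3589, so q_1 = (0.6882, 0.6882, 0.2294).
q_1·c_2 = 0.6882·(-3) + 0.6882·3 + 0.2294·3 = 0.6882.
u_2 = c_2 − 0.6882·q_1 = (-3.4737, 2.5263, 2.8421).
‖u_2‖ = 5.1504, so q_2 = (-0.6745, 0.4905, 0.5518).
q_1·c_3 = 0.6882·1 + 0.6882·1 + 0.2294·3 = 2.0647; q_2·c_3 = (-0.6745)·1 + 0.4905·1 + 0.5518·3 = 1.4715.
u_3 = c_3 − 2.0647·q_1 − 1.4715·q_2 = (0.5714, -1.1429, 1.7143).
‖u_3‖ = 2.1381, so q_3 = (0.2673, -0.5345, 0.8018).

q_3 = (0.2673, -0.5345, 0.8018)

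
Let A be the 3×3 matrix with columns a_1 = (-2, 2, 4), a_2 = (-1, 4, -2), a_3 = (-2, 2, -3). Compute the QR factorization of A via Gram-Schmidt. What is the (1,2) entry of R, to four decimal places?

q_1 = a_1/‖a_1‖ = (-2, 2, 4)/4.8990 = (-0.4082, 0.4082, 0.8165).
r_{12} = q_1·a_2 = 0.4082.

r_{12} = 0.4082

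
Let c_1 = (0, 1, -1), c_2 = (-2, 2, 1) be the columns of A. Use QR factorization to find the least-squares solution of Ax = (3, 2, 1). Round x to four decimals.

c_1 = (0, 1, -1); ‖c_1‖ = 1.4142, so q_1 = (0.0000, 0.7071, -0.7071).
q_1·c_2 = 0.0000·(-2) + 0.7071·2 + (-0.7071)·1 = 0.7071.
u_2 = c_2 − 0.7071·q_1 = (-2.0000, 1.5000, 1.5000).
‖u_2‖ = 2.9155, so q_2 = (-0.6860, 0.5145, 0.5145).
Qᵀb = (0.7071, -0.5145).
Back-substitute: x_2 = -0.5145/2.9155 = -0.1765.
x_1 = (0.7071 − 0.7071·(-0.1765))/1.4142 = 0.5882.

x = (0.5882, -0.1765)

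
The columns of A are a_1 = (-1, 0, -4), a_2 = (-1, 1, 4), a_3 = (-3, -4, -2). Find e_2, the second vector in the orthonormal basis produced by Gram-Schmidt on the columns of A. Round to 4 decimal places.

e_2 = (-0.8623, 0.4581, 0.2156)

e_1 = a_1/‖a_1‖ = (-1, 0, -4)/4.1231 = (-0.2425, 0.0000, -0.9701).
r_{12} = e_1·a_2 = -3.6380.
u_2 = a_2 + 3.6380·e_1 = (-1.8824, 1.0000, 0.4706).
‖u_2‖ = 2.1828, so e_2 = (-0.8623, 0.4581, 0.2156).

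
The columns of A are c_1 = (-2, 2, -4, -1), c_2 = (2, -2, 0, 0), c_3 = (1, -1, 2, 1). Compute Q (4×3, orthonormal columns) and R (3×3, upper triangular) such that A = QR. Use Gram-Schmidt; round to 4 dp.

Q = [[-0.4000, 0.5831, 0.0000], [0.4000, -0.5831, 0.0000], [-0.8000, -0.5488, -0.2425], [-0.2000, -0.1372, 0.9701]], R = [[5.0000, -1.6000, -2.6000], [0.0000, 2.3324, -0.0686], [0.0000, 0.0000, 0.4851]]

c_1 = (-2, 2, -4, -1); ‖c_1‖ = 5.0000, so e_1 = (-0.4000, 0.4000, -0.8000, -0.2000).
e_1·c_2 = (-0.4000)·2 + 0.4000·(-2) + (-0.8000)·0 + (-0.2000)·0 = -1.6000.
u_2 = c_2 + 1.6000·e_1 = (1.3600, -1.3600, -1.2800, -0.3200).
‖u_2‖ = 2.3324, so e_2 = (0.5831, -0.5831, -0.5488, -0.1372).
e_1·c_3 = (-0.4000)·1 + 0.4000·(-1) + (-0.8000)·2 + (-0.2000)·1 = -2.6000; e_2·c_3 = 0.5831·1 + (-0.5831)·(-1) + (-0.5488)·2 + (-0.1372)·1 = -0.0686.
u_3 = c_3 + 2.6000·e_1 + 0.0686·e_2 = (0.0000, 0.0000, -0.1176, 0.4706).
‖u_3‖ = 0.4851, so e_3 = (0.0000, 0.0000, -0.2425, 0.9701).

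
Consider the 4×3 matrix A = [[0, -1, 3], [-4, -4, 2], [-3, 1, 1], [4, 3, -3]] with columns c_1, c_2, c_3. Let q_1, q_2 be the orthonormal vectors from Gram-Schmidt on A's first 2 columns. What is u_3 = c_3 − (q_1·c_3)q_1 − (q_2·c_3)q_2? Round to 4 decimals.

q_1 = c_1/‖c_1‖ = (0, -4, -3, 4)/6.4031 = (0.0000, -0.6247, -0.4685, 0.6247).
r_{12} = q_1·c_2 = 3.9043.
u_2 = c_2 − 3.9043·q_1 = (-1.0000, -1.5610, 2.8293, 0.5610).
‖u_2‖ = 3.4287, so q_2 = (-0.2917, -0.4553, 0.8252, 0.1636).
r_{13} = q_1·c_3 = -3.5920; r_{23} = q_2·c_3 = -1.4512.
u_3 = c_3 + 3.5920·q_1 + 1.4512·q_2 = (2.5768, -0.9046, 0.5145, -0.5187).

u_3 = (2.5768, -0.9046, 0.5145, -0.5187)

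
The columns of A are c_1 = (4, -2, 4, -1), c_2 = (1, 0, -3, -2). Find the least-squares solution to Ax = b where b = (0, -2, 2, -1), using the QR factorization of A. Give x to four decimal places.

x = (0.3278, -0.1452)

q_1 = c_1/‖c_1‖ = (4, -2, 4, -1)/6.0828 = (0.6576, -0.3288, 0.6576, -0.1644).
r_{12} = q_1·c_2 = -0.9864.
u_2 = c_2 + 0.9864·q_1 = (1.6486, -0.3243, -2.3514, -2.1622).
‖u_2‖ = 3.6093, so q_2 = (0.4568, -0.0899, -0.6515, -0.5991).
Qᵀb = (2.1372, -0.5242).
Back-substitute: x_2 = -0.5242/3.6093 = -0.1452.
x_1 = (2.1372 + 0.9864·(-0.1452))/6.0828 = 0.3278.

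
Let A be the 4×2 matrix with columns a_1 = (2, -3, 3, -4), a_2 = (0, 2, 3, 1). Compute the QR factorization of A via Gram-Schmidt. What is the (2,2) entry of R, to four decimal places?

a_1 = (2, -3, 3, -4); ‖a_1‖ = 6.1644, so e_1 = (0.3244, -0.4867, 0.4867, -0.6489).
e_1·a_2 = 0.3244·0 + (-0.4867)·2 + 0.4867·3 + (-0.6489)·1 = -0.1622.
u_2 = a_2 + 0.1622·e_1 = (0.0526, 1.9211, 3.0789, 0.8947).
r_{22} = ‖u_2‖ = 3.7381.

r_{22} = 3.7381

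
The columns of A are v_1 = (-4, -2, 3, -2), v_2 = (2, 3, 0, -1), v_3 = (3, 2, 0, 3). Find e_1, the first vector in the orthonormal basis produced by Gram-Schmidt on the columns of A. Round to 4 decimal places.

v_1 = (-4, -2, 3, -2); ‖v_1‖ = 5.7446, so e_1 = (-0.6963, -0.3482, 0.5222, -0.3482).

e_1 = (-0.6963, -0.3482, 0.5222, -0.3482)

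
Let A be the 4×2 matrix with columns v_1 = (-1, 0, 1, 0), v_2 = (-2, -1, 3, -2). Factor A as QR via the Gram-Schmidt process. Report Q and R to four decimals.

Q = [[-0.7071, 0.2132], [0.0000, -0.4264], [0.7071, 0.2132], [0.0000, -0.8528]], R = [[1.4142, 3.5355], [0.0000, 2.3452]]

q_1 = v_1/‖v_1‖ = (-1, 0, 1, 0)/1.4142 = (-0.7071, 0.0000, 0.7071, 0.0000).
r_{12} = q_1·v_2 = 3.5355.
u_2 = v_2 − 3.5355·q_1 = (0.5000, -1.0000, 0.5000, -2.0000).
‖u_2‖ = 2.3452, so q_2 = (0.2132, -0.4264, 0.2132, -0.8528).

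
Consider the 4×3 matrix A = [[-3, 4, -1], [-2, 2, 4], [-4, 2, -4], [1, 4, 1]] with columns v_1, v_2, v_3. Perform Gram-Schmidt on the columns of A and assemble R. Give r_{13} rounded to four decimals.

v_1 = (-3, -2, -4, 1); ‖v_1‖ = 5.4772, so q_1 = (-0.5477, -0.3651, -0.7303, 0.1826).
r_{13} = q_1·v_3 = 2.1909.

r_{13} = 2.1909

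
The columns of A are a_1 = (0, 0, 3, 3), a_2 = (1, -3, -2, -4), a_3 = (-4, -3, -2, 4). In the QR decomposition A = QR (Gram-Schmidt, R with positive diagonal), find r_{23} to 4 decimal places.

q_1 = a_1/‖a_1‖ = (0, 0, 3, 3)/4.2426 = (0.0000, 0.0000, 0.7071, 0.7071).
r_{12} = q_1·a_2 = -4.2426.
u_2 = a_2 + 4.2426·q_1 = (1.0000, -3.0000, 1.0000, -1.0000).
‖u_2‖ = 3.4641, so q_2 = (0.2887, -0.8660, 0.2887, -0.2887).
r_{23} = q_2·a_3 = -0.2887.

r_{23} = -0.2887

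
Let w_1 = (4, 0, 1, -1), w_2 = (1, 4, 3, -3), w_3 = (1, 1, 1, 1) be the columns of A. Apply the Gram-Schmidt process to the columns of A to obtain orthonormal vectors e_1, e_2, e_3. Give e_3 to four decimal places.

w_1 = (4, 0, 1, -1); ‖w_1‖ = 4.2426, so e_1 = (0.9428, 0.0000, 0.2357, -0.2357).
e_1·w_2 = 0.9428·1 + 0.0000·4 + 0.2357·3 + (-0.2357)·(-3) = 2.3570.
u_2 = w_2 − 2.3570·e_1 = (-1.2222, 4.0000, 2.4444, -2.4444).
‖u_2‖ = 5.4263, so e_2 = (-0.2252, 0.7372, 0.4505, -0.4505).
e_1·w_3 = 0.9428·1 + 0.0000·1 + 0.2357·1 + (-0.2357)·1 = 0.9428; e_2·w_3 = (-0.2252)·1 + 0.7372·1 + 0.4505·1 + (-0.4505)·1 = 0.5119.
u_3 = w_3 − 0.9428·e_1 − 0.5119·e_2 = (0.2264, 0.6226, 0.5472, 1.4528).
‖u_3‖ = 1.6879, so e_3 = (0.1341, 0.3689, 0.3242, 0.8607).

e_3 = (0.1341, 0.3689, 0.3242, 0.8607)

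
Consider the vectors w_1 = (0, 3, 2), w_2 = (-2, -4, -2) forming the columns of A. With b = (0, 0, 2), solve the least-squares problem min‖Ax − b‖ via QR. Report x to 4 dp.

w_1 = (0, 3, 2); ‖w_1‖ = 3.6056, so q_1 = (0.0000, 0.8321, 0.5547).
q_1·w_2 = 0.0000·(-2) + 0.8321·(-4) + 0.5547·(-2) = -4.4376.
u_2 = w_2 + 4.4376·q_1 = (-2.0000, -0.3077, 0.4615).
‖u_2‖ = 2.0755, so q_2 = (-0.9636, -0.1482, 0.2224).
Qᵀb = (1.1094, 0.4447).
Back-substitute: x_2 = 0.4447/2.0755 = 0.2143.
x_1 = (1.1094 + 4.4376·0.2143)/3.6056 = 0.5714.

x = (0.5714, 0.2143)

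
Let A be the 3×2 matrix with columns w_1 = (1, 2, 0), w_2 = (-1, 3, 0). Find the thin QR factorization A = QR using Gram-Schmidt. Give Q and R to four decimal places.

e_1 = w_1/‖w_1‖ = (1, 2, 0)/2.2361 = (0.4472, 0.8944, 0.0000).
r_{12} = e_1·w_2 = 2.2361.
u_2 = w_2 − 2.2361·e_1 = (-2.0000, 1.0000, 0.0000).
‖u_2‖ = 2.2361, so e_2 = (-0.8944, 0.4472, 0.0000).

Q = [[0.4472, -0.8944], [0.8944, 0.4472], [0.0000, 0.0000]], R = [[2.2361, 2.2361], [0.0000, 2.2361]]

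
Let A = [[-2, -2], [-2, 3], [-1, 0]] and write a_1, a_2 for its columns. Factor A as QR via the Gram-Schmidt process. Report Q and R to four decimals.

a_1 = (-2, -2, -1); ‖a_1‖ = 3.0000, so e_1 = (-0.6667, -0.6667, -0.3333).
e_1·a_2 = (-0.6667)·(-2) + (-0.6667)·3 + (-0.3333)·0 = -0.6667.
u_2 = a_2 + 0.6667·e_1 = (-2.4444, 2.5556, -0.2222).
‖u_2‖ = 3.5434, so e_2 = (-0.6899, 0.7212, -0.0627).

Q = [[-0.6667, -0.6899], [-0.6667, 0.7212], [-0.3333, -0.0627]], R = [[3.0000, -0.6667], [0.0000, 3.5434]]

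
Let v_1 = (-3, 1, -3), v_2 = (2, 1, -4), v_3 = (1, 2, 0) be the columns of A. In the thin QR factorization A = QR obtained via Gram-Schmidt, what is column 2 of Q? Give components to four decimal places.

q_2 = (0.7235, 0.1472, -0.6745)

q_1 = v_1/‖v_1‖ = (-3, 1, -3)/4.3589 = (-0.6882, 0.2294, -0.6882).
r_{12} = q_1·v_2 = 1.6059.
u_2 = v_2 − 1.6059·q_1 = (3.1053, 0.6316, -2.8947).
‖u_2‖ = 4.2920, so q_2 = (0.7235, 0.1472, -0.6745).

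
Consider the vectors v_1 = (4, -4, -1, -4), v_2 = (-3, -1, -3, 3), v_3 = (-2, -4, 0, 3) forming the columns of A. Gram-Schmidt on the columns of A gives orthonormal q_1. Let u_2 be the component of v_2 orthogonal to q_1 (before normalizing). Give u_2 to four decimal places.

v_1 = (4, -4, -1, -4); ‖v_1‖ = 7.0000, so q_1 = (0.5714, -0.5714, -0.1429, -0.5714).
q_1·v_2 = 0.5714·(-3) + (-0.5714)·(-1) + (-0.1429)·(-3) + (-0.5714)·3 = -2.4286.
u_2 = v_2 + 2.4286·q_1 = (-1.6122, -2.3878, -3.3469, 1.6122).

u_2 = (-1.6122, -2.3878, -3.3469, 1.6122)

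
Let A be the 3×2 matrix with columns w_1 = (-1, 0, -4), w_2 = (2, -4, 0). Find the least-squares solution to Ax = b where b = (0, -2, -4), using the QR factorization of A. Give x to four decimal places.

w_1 = (-1, 0, -4); ‖w_1‖ = 4.1231, so e_1 = (-0.2425, 0.0000, -0.9701).
e_1·w_2 = (-0.2425)·2 + 0.0000·(-4) + (-0.9701)·0 = -0.4851.
u_2 = w_2 + 0.4851·e_1 = (1.8824, -4.0000, -0.4706).
‖u_2‖ = 4.4458, so e_2 = (0.4234, -0.8997, -0.1059).
Qᵀb = (3.8806, 2.2229).
Back-substitute: x_2 = 2.2229/4.4458 = 0.5000.
x_1 = (3.8806 + 0.4851·0.5000)/4.1231 = 1.0000.

x = (1.0000, 0.5000)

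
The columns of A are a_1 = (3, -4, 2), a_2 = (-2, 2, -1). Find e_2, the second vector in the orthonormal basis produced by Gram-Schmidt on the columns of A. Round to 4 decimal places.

e_2 = (-0.8305, -0.4983, 0.2491)

a_1 = (3, -4, 2); ‖a_1‖ = 5.3852, so e_1 = (0.5571, -0.7428, 0.3714).
e_1·a_2 = 0.5571·(-2) + (-0.7428)·2 + 0.3714·(-1) = -2.9711.
u_2 = a_2 + 2.9711·e_1 = (-0.3448, -0.2069, 0.1034).
‖u_2‖ = 0.4152, so e_2 = (-0.8305, -0.4983, 0.2491).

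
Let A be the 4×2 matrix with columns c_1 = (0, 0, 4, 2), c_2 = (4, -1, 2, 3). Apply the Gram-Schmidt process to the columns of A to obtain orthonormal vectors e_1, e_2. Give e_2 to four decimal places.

e_2 = (0.8900, -0.2225, -0.1780, 0.3560)

c_1 = (0, 0, 4, 2); ‖c_1‖ = 4.4721, so e_1 = (0.0000, 0.0000, 0.8944, 0.4472).
e_1·c_2 = 0.0000·4 + 0.0000·(-1) + 0.8944·2 + 0.4472·3 = 3.1305.
u_2 = c_2 − 3.1305·e_1 = (4.0000, -1.0000, -0.8000, 1.6000).
‖u_2‖ = 4.4944, so e_2 = (0.8900, -0.2225, -0.1780, 0.3560).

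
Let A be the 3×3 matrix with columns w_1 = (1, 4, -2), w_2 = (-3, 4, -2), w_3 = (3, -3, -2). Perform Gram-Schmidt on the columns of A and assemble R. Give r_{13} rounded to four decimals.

w_1 = (1, 4, -2); ‖w_1‖ = 4.5826, so q_1 = (0.2182, 0.8729, -0.4364).
r_{13} = q_1·w_3 = -1.0911.

r_{13} = -1.0911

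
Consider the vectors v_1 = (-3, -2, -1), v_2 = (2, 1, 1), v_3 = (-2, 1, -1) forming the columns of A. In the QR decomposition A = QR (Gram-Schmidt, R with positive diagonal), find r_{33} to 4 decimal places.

v_1 = (-3, -2, -1); ‖v_1‖ = 3.7417, so q_1 = (-0.8018, -0.5345, -0.2673).
q_1·v_2 = (-0.8018)·2 + (-0.5345)·1 + (-0.2673)·1 = -2.4054.
u_2 = v_2 + 2.4054·q_1 = (0.0714, -0.2857, 0.3571).
‖u_2‖ = 0.4629, so q_2 = (0.1543, -0.6172, 0.7715).
q_1·v_3 = (-0.8018)·(-2) + (-0.5345)·1 + (-0.2673)·(-1) = 1.3363; q_2·v_3 = 0.1543·(-2) + (-0.6172)·1 + 0.7715·(-1) = -1.6973.
u_3 = v_3 − 1.3363·q_1 + 1.6973·q_2 = (-0.6667, 0.6667, 0.6667).
r_{33} = ‖u_3‖ = 1.1547.

r_{33} = 1.1547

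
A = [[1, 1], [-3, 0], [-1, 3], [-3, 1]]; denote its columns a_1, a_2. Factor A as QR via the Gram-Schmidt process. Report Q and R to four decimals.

Q = [[0.2236, 0.4003], [-0.6708, -0.2402], [-0.2236, 0.8807], [-0.6708, 0.0801]], R = [[4.4721, -1.1180], [0.0000, 3.1225]]

a_1 = (1, -3, -1, -3); ‖a_1‖ = 4.4721, so e_1 = (0.2236, -0.6708, -0.2236, -0.6708).
e_1·a_2 = 0.2236·1 + (-0.6708)·0 + (-0.2236)·3 + (-0.6708)·1 = -1.1180.
u_2 = a_2 + 1.1180·e_1 = (1.2500, -0.7500, 2.7500, 0.2500).
‖u_2‖ = 3.1225, so e_2 = (0.4003, -0.2402, 0.8807, 0.0801).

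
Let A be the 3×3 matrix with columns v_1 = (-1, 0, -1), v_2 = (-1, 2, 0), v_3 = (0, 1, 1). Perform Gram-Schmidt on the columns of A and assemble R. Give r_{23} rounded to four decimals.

r_{23} = 1.1785

e_1 = v_1/‖v_1‖ = (-1, 0, -1)/1.4142 = (-0.7071, 0.0000, -0.7071).
r_{12} = e_1·v_2 = 0.7071.
u_2 = v_2 − 0.7071·e_1 = (-0.5000, 2.0000, 0.5000).
‖u_2‖ = 2.1213, so e_2 = (-0.2357, 0.9428, 0.2357).
r_{23} = e_2·v_3 = 1.1785.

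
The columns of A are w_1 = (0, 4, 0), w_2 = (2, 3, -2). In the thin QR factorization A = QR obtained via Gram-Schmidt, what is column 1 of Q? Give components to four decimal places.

w_1 = (0, 4, 0); ‖w_1‖ = 4.0000, so e_1 = (0.0000, 1.0000, 0.0000).

e_1 = (0.0000, 1.0000, 0.0000)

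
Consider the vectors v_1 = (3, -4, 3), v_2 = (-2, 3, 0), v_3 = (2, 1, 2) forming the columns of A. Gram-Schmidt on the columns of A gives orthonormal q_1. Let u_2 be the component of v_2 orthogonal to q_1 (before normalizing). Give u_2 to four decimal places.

u_2 = (-0.4118, 0.8824, 1.5882)

v_1 = (3, -4, 3); ‖v_1‖ = 5.8310, so q_1 = (0.5145, -0.6860, 0.5145).
q_1·v_2 = 0.5145·(-2) + (-0.6860)·3 + 0.5145·0 = -3.0870.
u_2 = v_2 + 3.0870·q_1 = (-0.4118, 0.8824, 1.5882).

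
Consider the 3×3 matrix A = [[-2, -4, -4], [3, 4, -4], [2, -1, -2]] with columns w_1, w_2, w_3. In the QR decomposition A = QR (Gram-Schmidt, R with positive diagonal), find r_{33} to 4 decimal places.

q_1 = w_1/‖w_1‖ = (-2, 3, 2)/4.1231 = (-0.4851, 0.7276, 0.4851).
r_{12} = q_1·w_2 = 4.3656.
u_2 = w_2 − 4.3656·q_1 = (-1.8824, 0.8235, -3.1176).
‖u_2‖ = 3.7338, so q_2 = (-0.5041, 0.2206, -0.8350).
r_{13} = q_1·w_3 = -1.9403; r_{23} = q_2·w_3 = 2.8043.
u_3 = w_3 + 1.9403·q_1 − 2.8043·q_2 = (-3.5274, -3.2068, 1.2827).
r_{33} = ‖u_3‖ = 4.9367.

r_{33} = 4.9367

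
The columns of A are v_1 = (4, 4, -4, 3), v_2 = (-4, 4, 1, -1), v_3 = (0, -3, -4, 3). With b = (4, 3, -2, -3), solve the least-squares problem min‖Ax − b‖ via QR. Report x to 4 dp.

x = (0.5943, -0.3740, -0.7304)

v_1 = (4, 4, -4, 3); ‖v_1‖ = 7.5498, so e_1 = (0.5298, 0.5298, -0.5298, 0.3974).
e_1·v_2 = 0.5298·(-4) + 0.5298·4 + (-0.5298)·1 + 0.3974·(-1) = -0.9272.
u_2 = v_2 + 0.9272·e_1 = (-3.5088, 4.4912, 0.5088, -0.6316).
‖u_2‖ = 5.7568, so e_2 = (-0.6095, 0.7802, 0.0884, -0.1097).
e_1·v_3 = 0.5298·0 + 0.5298·(-3) + (-0.5298)·(-4) + 0.3974·3 = 1.7219; e_2·v_3 = (-0.6095)·0 + 0.7802·(-3) + 0.0884·(-4) + (-0.1097)·3 = -3.0231.
u_3 = v_3 − 1.7219·e_1 + 3.0231·e_2 = (-2.7549, -1.5537, -2.8205, 1.9841).
‖u_3‖ = 4.6793, so e_3 = (-0.5887, -0.3320, -0.6028, 0.4240).
Qᵀb = (3.5762, 0.0549, -3.4176).
Back-substitute: x_3 = -3.4176/4.6793 = -0.7304.
x_2 = (0.0549 + 3.0231·(-0.7304))/5.7568 = -0.3740.
x_1 = (3.5762 + 0.9272·(-0.3740) − 1.7219·(-0.7304))/7.5498 = 0.5943.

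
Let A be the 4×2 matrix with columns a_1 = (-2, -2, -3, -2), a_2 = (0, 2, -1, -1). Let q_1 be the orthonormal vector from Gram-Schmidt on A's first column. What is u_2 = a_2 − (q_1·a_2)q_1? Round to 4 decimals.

a_1 = (-2, -2, -3, -2); ‖a_1‖ = 4.5826, so q_1 = (-0.4364, -0.4364, -0.6547, -0.4364).
q_1·a_2 = (-0.4364)·0 + (-0.4364)·2 + (-0.6547)·(-1) + (-0.4364)·(-1) = 0.2182.
u_2 = a_2 − 0.2182·q_1 = (0.0952, 2.0952, -0.8571, -0.9048).

u_2 = (0.0952, 2.0952, -0.8571, -0.9048)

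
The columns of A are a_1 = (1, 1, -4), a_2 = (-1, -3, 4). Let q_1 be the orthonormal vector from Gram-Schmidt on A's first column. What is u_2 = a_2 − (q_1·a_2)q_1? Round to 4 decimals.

u_2 = (0.1111, -1.8889, -0.4444)

q_1 = a_1/‖a_1‖ = (1, 1, -4)/4.2426 = (0.2357, 0.2357, -0.9428).
r_{12} = q_1·a_2 = -4.7140.
u_2 = a_2 + 4.7140·q_1 = (0.1111, -1.8889, -0.4444).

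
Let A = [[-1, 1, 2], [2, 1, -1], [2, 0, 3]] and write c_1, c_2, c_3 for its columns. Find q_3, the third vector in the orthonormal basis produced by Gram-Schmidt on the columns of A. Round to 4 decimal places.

c_1 = (-1, 2, 2); ‖c_1‖ = 3.0000, so q_1 = (-0.3333, 0.6667, 0.6667).
q_1·c_2 = (-0.3333)·1 + 0.6667·1 + 0.6667·0 = 0.3333.
u_2 = c_2 − 0.3333·q_1 = (1.1111, 0.7778, -0.2222).
‖u_2‖ = 1.3744, so q_2 = (0.8085, 0.5659, -0.1617).
q_1·c_3 = (-0.3333)·2 + 0.6667·(-1) + 0.6667·3 = 0.6667; q_2·c_3 = 0.8085·2 + 0.5659·(-1) + (-0.1617)·3 = 0.5659.
u_3 = c_3 − 0.6667·q_1 − 0.5659·q_2 = (1.7647, -1.7647, 2.6471).
‖u_3‖ = 3.6380, so q_3 = (0.4851, -0.4851, 0.7276).

q_3 = (0.4851, -0.4851, 0.7276)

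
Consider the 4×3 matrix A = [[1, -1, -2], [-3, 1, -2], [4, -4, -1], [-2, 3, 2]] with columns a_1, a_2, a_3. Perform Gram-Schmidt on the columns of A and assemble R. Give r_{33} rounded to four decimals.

a_1 = (1, -3, 4, -2); ‖a_1‖ = 5.4772, so e_1 = (0.1826, -0.5477, 0.7303, -0.3651).
e_1·a_2 = 0.1826·(-1) + (-0.5477)·1 + 0.7303·(-4) + (-0.3651)·3 = -4.7469.
u_2 = a_2 + 4.7469·e_1 = (-0.1333, -1.6000, -0.5333, 1.2667).
‖u_2‖ = 2.1134, so e_2 = (-0.0631, -0.7571, -0.2524, 0.5993).
e_1·a_3 = 0.1826·(-2) + (-0.5477)·(-2) + 0.7303·(-1) + (-0.3651)·2 = -0.7303; e_2·a_3 = (-0.0631)·(-2) + (-0.7571)·(-2) + (-0.2524)·(-1) + 0.5993·2 = 3.0913.
u_3 = a_3 + 0.7303·e_1 − 3.0913·e_2 = (-1.6716, -0.0597, 0.3134, -0.1194).
r_{33} = ‖u_3‖ = 1.7060.

r_{33} = 1.7060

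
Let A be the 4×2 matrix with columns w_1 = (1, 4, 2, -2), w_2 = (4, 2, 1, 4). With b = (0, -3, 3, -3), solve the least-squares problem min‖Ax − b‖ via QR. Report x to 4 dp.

w_1 = (1, 4, 2, -2); ‖w_1‖ = 5.0000, so e_1 = (0.2000, 0.8000, 0.4000, -0.4000).
e_1·w_2 = 0.2000·4 + 0.8000·2 + 0.4000·1 + (-0.4000)·4 = 1.2000.
u_2 = w_2 − 1.2000·e_1 = (3.7600, 1.0400, 0.5200, 4.4800).
‖u_2‖ = 5.9632, so e_2 = (0.6305, 0.1744, 0.0872, 0.7513).
Qᵀb = (0.0000, -2.5154).
Back-substitute: x_2 = -2.5154/5.9632 = -0.4218.
x_1 = (0.0000 − 1.2000·(-0.4218))/5.0000 = 0.1012.

x = (0.1012, -0.4218)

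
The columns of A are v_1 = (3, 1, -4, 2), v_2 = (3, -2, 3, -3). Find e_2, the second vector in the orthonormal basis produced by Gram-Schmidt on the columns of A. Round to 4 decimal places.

v_1 = (3, 1, -4, 2); ‖v_1‖ = 5.4772, so e_1 = (0.5477, 0.1826, -0.7303, 0.3651).
e_1·v_2 = 0.5477·3 + 0.1826·(-2) + (-0.7303)·3 + 0.3651·(-3) = -2.0083.
u_2 = v_2 + 2.0083·e_1 = (4.1000, -1.6333, 1.5333, -2.2667).
‖u_2‖ = 5.1929, so e_2 = (0.7895, -0.3145, 0.2953, -0.4365).

e_2 = (0.7895, -0.3145, 0.2953, -0.4365)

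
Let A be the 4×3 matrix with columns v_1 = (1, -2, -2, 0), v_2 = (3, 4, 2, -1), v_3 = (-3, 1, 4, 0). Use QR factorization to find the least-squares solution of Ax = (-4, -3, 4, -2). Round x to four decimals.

v_1 = (1, -2, -2, 0); ‖v_1‖ = 3.0000, so q_1 = (0.3333, -0.6667, -0.6667, 0.0000).
q_1·v_2 = 0.3333·3 + (-0.6667)·4 + (-0.6667)·2 + 0.0000·(-1) = -3.0000.
u_2 = v_2 + 3.0000·q_1 = (4.0000, 2.0000, 0.0000, -1.0000).
‖u_2‖ = 4.5826, so q_2 = (0.8729, 0.4364, 0.0000, -0.2182).
q_1·v_3 = 0.3333·(-3) + (-0.6667)·1 + (-0.6667)·4 + 0.0000·0 = -4.3333; q_2·v_3 = 0.8729·(-3) + 0.4364·1 + 0.0000·4 + (-0.2182)·0 = -2.1822.
u_3 = v_3 + 4.3333·q_1 + 2.1822·q_2 = (0.3492, -0.9365, 1.1111, -0.4762).
‖u_3‖ = 1.5685, so q_3 = (0.2226, -0.5971, 0.7084, -0.3036).
Qᵀb = (-2.0000, -4.3644, 4.3413).
Back-substitute: x_3 = 4.3413/1.5685 = 2.7677.
x_2 = (-4.3644 + 2.1822·2.7677)/4.5826 = 0.3656.
x_1 = (-2.0000 + 3.0000·0.3656 + 4.3333·2.7677)/3.0000 = 3.6968.

x = (3.6968, 0.3656, 2.7677)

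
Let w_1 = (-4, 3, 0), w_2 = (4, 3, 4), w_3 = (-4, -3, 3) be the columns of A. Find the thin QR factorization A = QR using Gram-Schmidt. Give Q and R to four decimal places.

Q = [[-0.8000, 0.4609, -0.3841], [0.6000, 0.6146, -0.5121], [0.0000, 0.6402, 0.7682]], R = [[5.0000, -1.4000, 1.4000], [0.0000, 6.2482, -1.7669], [0.0000, 0.0000, 5.3775]]

w_1 = (-4, 3, 0); ‖w_1‖ = 5.0000, so e_1 = (-0.8000, 0.6000, 0.0000).
e_1·w_2 = (-0.8000)·4 + 0.6000·3 + 0.0000·4 = -1.4000.
u_2 = w_2 + 1.4000·e_1 = (2.8800, 3.8400, 4.0000).
‖u_2‖ = 6.2482, so e_2 = (0.4609, 0.6146, 0.6402).
e_1·w_3 = (-0.8000)·(-4) + 0.6000·(-3) + 0.0000·3 = 1.4000; e_2·w_3 = 0.4609·(-4) + 0.6146·(-3) + 0.6402·3 = -1.7669.
u_3 = w_3 − 1.4000·e_1 + 1.7669·e_2 = (-2.0656, -2.7541, 4.1311).
‖u_3‖ = 5.3775, so e_3 = (-0.3841, -0.5121, 0.7682).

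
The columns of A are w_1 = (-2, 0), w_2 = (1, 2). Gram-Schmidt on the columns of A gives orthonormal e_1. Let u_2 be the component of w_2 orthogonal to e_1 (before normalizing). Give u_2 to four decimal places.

u_2 = (0.0000, 2.0000)

w_1 = (-2, 0); ‖w_1‖ = 2.0000, so e_1 = (-1.0000, 0.0000).
e_1·w_2 = (-1.0000)·1 + 0.0000·2 = -1.0000.
u_2 = w_2 + 1.0000·e_1 = (0.0000, 2.0000).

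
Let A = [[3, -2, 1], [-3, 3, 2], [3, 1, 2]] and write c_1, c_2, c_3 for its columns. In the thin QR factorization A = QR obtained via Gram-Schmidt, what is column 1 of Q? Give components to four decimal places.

e_1 = (0.5774, -0.5774, 0.5774)

e_1 = c_1/‖c_1‖ = (3, -3, 3)/5.1962 = (0.5774, -0.5774, 0.5774).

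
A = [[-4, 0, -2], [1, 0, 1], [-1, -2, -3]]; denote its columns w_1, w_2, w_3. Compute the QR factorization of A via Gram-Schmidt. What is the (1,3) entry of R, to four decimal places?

w_1 = (-4, 1, -1); ‖w_1‖ = 4.2426, so q_1 = (-0.9428, 0.2357, -0.2357).
r_{13} = q_1·w_3 = 2.8284.

r_{13} = 2.8284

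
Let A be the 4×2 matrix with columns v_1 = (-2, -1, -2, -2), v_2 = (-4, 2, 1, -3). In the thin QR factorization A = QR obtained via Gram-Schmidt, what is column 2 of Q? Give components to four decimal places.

e_2 = (-0.5212, 0.5863, 0.5375, -0.3094)

v_1 = (-2, -1, -2, -2); ‖v_1‖ = 3.6056, so e_1 = (-0.5547, -0.2774, -0.5547, -0.5547).
e_1·v_2 = (-0.5547)·(-4) + (-0.2774)·2 + (-0.5547)·1 + (-0.5547)·(-3) = 2.7735.
u_2 = v_2 − 2.7735·e_1 = (-2.4615, 2.7692, 2.5385, -1.4615).
‖u_2‖ = 4.7231, so e_2 = (-0.5212, 0.5863, 0.5375, -0.3094).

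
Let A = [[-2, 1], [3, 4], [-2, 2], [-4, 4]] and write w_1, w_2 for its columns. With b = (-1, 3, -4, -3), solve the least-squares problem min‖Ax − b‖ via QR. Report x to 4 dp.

x = (0.9429, 0.0116)

e_1 = w_1/‖w_1‖ = (-2, 3, -2, -4)/5.7446 = (-0.3482, 0.5222, -0.3482, -0.6963).
r_{12} = e_1·w_2 = -1.7408.
u_2 = w_2 + 1.7408·e_1 = (0.3939, 4.9091, 1.3939, 2.7879).
‖u_2‖ = 5.8284, so e_2 = (0.0676, 0.8423, 0.2392, 0.4783).
Qᵀb = (5.3964, 0.0676).
Back-substitute: x_2 = 0.0676/5.8284 = 0.0116.
x_1 = (5.3964 + 1.7408·0.0116)/5.7446 = 0.9429.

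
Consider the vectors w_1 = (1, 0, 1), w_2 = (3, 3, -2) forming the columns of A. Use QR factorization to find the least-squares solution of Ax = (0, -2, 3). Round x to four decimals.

x = (1.8140, -0.6279)

w_1 = (1, 0, 1); ‖w_1‖ = 1.4142, so e_1 = (0.7071, 0.0000, 0.7071).
e_1·w_2 = 0.7071·3 + 0.0000·3 + 0.7071·(-2) = 0.7071.
u_2 = w_2 − 0.7071·e_1 = (2.5000, 3.0000, -2.5000).
‖u_2‖ = 4.6368, so e_2 = (0.5392, 0.6470, -0.5392).
Qᵀb = (2.1213, -2.9115).
Back-substitute: x_2 = -2.9115/4.6368 = -0.6279.
x_1 = (2.1213 − 0.7071·(-0.6279))/1.4142 = 1.8140.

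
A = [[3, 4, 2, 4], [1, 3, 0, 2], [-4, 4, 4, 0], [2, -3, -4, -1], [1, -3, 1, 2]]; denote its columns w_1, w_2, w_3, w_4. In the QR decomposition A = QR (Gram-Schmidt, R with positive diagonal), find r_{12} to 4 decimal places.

w_1 = (3, 1, -4, 2, 1); ‖w_1‖ = 5.5678, so q_1 = (0.5388, 0.1796, -0.7184, 0.3592, 0.1796).
r_{12} = q_1·w_2 = -1.7961.

r_{12} = -1.7961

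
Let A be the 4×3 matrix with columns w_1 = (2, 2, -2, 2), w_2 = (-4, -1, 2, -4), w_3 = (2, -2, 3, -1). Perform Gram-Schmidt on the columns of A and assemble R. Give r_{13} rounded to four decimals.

r_{13} = -2.0000

q_1 = w_1/‖w_1‖ = (2, 2, -2, 2)/4.0000 = (0.5000, 0.5000, -0.5000, 0.5000).
r_{13} = q_1·w_3 = -2.0000.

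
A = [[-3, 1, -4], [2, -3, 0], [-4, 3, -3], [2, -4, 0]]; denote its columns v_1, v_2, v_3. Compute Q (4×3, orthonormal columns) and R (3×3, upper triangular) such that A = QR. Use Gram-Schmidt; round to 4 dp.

Q = [[-0.5222, -0.5305, -0.5231], [0.3482, -0.4028, -0.4879], [-0.6963, -0.1670, 0.4255], [0.3482, -0.7270, 0.5543]], R = [[5.7446, -5.0483, 4.1779], [0.0000, 3.0847, 2.6229], [0.0000, 0.0000, 0.8158]]

e_1 = v_1/‖v_1‖ = (-3, 2, -4, 2)/5.7446 = (-0.5222, 0.3482, -0.6963, 0.3482).
r_{12} = e_1·v_2 = -5.0483.
u_2 = v_2 + 5.0483·e_1 = (-1.6364, -1.2424, -0.5152, -2.2424).
‖u_2‖ = 3.0847, so e_2 = (-0.5305, -0.4028, -0.1670, -0.7270).
r_{13} = e_1·v_3 = 4.1779; r_{23} = e_2·v_3 = 2.6229.
u_3 = v_3 − 4.1779·e_1 − 2.6229·e_2 = (-0.4268, -0.3981, 0.3471, 0.4522).
‖u_3‖ = 0.8158, so e_3 = (-0.5231, -0.4879, 0.4255, 0.5543).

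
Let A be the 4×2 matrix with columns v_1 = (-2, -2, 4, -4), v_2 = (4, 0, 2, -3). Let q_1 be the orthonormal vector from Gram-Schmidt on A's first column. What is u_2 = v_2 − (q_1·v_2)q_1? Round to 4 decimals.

q_1 = v_1/‖v_1‖ = (-2, -2, 4, -4)/6.3246 = (-0.3162, -0.3162, 0.6325, -0.6325).
r_{12} = q_1·v_2 = 1.8974.
u_2 = v_2 − 1.8974·q_1 = (4.6000, 0.6000, 0.8000, -1.8000).

u_2 = (4.6000, 0.6000, 0.8000, -1.8000)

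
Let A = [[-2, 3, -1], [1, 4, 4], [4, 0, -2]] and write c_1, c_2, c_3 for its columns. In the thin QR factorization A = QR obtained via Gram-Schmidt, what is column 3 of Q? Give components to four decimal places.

e_3 = (-0.7010, 0.5257, -0.4819)

c_1 = (-2, 1, 4); ‖c_1‖ = 4.5826, so e_1 = (-0.4364, 0.2182, 0.8729).
e_1·c_2 = (-0.4364)·3 + 0.2182·4 + 0.8729·0 = -0.4364.
u_2 = c_2 + 0.4364·e_1 = (2.8095, 4.0952, 0.3810).
‖u_2‖ = 4.9809, so e_2 = (0.5641, 0.8222, 0.0765).
e_1·c_3 = (-0.4364)·(-1) + 0.2182·4 + 0.8729·(-2) = -0.4364; e_2·c_3 = 0.5641·(-1) + 0.8222·4 + 0.0765·(-2) = 2.5717.
u_3 = c_3 + 0.4364·e_1 − 2.5717·e_2 = (-2.6411, 1.9808, -1.8157).
‖u_3‖ = 3.7677, so e_3 = (-0.7010, 0.5257, -0.4819).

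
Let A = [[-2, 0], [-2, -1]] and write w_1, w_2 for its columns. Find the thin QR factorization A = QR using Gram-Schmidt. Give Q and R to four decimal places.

w_1 = (-2, -2); ‖w_1‖ = 2.8284, so q_1 = (-0.7071, -0.7071).
q_1·w_2 = (-0.7071)·0 + (-0.7071)·(-1) = 0.7071.
u_2 = w_2 − 0.7071·q_1 = (0.5000, -0.5000).
‖u_2‖ = 0.7071, so q_2 = (0.7071, -0.7071).

Q = [[-0.7071, 0.7071], [-0.7071, -0.7071]], R = [[2.8284, 0.7071], [0.0000, 0.7071]]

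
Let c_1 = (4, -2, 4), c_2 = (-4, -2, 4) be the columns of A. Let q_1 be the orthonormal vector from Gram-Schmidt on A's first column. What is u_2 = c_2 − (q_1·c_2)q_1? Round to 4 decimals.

u_2 = (-4.4444, -1.7778, 3.5556)

c_1 = (4, -2, 4); ‖c_1‖ = 6.0000, so q_1 = (0.6667, -0.3333, 0.6667).
q_1·c_2 = 0.6667·(-4) + (-0.3333)·(-2) + 0.6667·4 = 0.6667.
u_2 = c_2 − 0.6667·q_1 = (-4.4444, -1.7778, 3.5556).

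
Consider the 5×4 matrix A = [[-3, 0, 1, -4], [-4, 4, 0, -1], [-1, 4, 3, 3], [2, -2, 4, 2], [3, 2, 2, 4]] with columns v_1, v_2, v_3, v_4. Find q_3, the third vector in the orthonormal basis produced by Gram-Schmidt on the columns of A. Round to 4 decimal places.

v_1 = (-3, -4, -1, 2, 3); ‖v_1‖ = 6.2450, so q_1 = (-0.4804, -0.6405, -0.1601, 0.3203, 0.4804).
q_1·v_2 = (-0.4804)·0 + (-0.6405)·4 + (-0.1601)·4 + 0.3203·(-2) + 0.4804·2 = -2.8823.
u_2 = v_2 + 2.8823·q_1 = (-1.3846, 2.1538, 3.5385, -1.0769, 3.3846).
‖u_2‖ = 5.6296, so q_2 = (-0.2460, 0.3826, 0.6285, -0.1913, 0.6012).
q_1·v_3 = (-0.4804)·1 + (-0.6405)·0 + (-0.1601)·3 + 0.3203·4 + 0.4804·2 = 1.2810; q_2·v_3 = (-0.2460)·1 + 0.3826·0 + 0.6285·3 + (-0.1913)·4 + 0.6012·2 = 2.0769.
u_3 = v_3 − 1.2810·q_1 − 2.0769·q_2 = (2.1262, 0.0259, 1.8997, 3.9871, 0.1359).
‖u_3‖ = 4.9036, so q_3 = (0.4336, 0.0053, 0.3874, 0.8131, 0.0277).

q_3 = (0.4336, 0.0053, 0.3874, 0.8131, 0.0277)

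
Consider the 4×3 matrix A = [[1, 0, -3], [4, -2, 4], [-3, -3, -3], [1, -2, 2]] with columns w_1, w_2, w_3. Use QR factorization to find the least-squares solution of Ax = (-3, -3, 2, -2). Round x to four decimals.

q_1 = w_1/‖w_1‖ = (1, 4, -3, 1)/5.1962 = (0.1925, 0.7698, -0.5774, 0.1925).
r_{12} = q_1·w_2 = -0.1925.
u_2 = w_2 + 0.1925·q_1 = (0.0370, -1.8519, -3.1111, -1.9630).
‖u_2‖ = 4.1186, so q_2 = (0.0090, -0.4496, -0.7554, -0.4766).
r_{13} = q_1·w_3 = 4.6188; r_{23} = q_2·w_3 = -0.5126.
u_3 = w_3 − 4.6188·q_1 + 0.5126·q_2 = (-3.8843, 0.2140, -0.7205, 0.8668).
‖u_3‖ = 4.0502, so q_3 = (-0.9590, 0.0528, -0.1779, 0.2140).
Qᵀb = (-4.4264, 0.7644, 1.9348).
Back-substitute: x_3 = 1.9348/4.0502 = 0.4777.
x_2 = (0.7644 + 0.5126·0.4777)/4.1186 = 0.2450.
x_1 = (-4.4264 + 0.1925·0.2450 − 4.6188·0.4777)/5.1962 = -1.2674.

x = (-1.2674, 0.2450, 0.4777)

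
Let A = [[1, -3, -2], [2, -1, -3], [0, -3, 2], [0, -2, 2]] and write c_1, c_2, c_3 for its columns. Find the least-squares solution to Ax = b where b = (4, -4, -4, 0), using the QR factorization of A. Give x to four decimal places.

x = (-6.7027, -1.4054, -2.8108)

e_1 = c_1/‖c_1‖ = (1, 2, 0, 0)/2.2361 = (0.4472, 0.8944, 0.0000, 0.0000).
r_{12} = e_1·c_2 = -2.2361.
u_2 = c_2 + 2.2361·e_1 = (-2.0000, 1.0000, -3.0000, -2.0000).
‖u_2‖ = 4.2426, so e_2 = (-0.4714, 0.2357, -0.7071, -0.4714).
r_{13} = e_1·c_3 = -3.5777; r_{23} = e_2·c_3 = -2.1213.
u_3 = c_3 + 3.5777·e_1 + 2.1213·e_2 = (-1.4000, 0.7000, 0.5000, 1.0000).
‖u_3‖ = 1.9235, so e_3 = (-0.7278, 0.3639, 0.2599, 0.5199).
Qᵀb = (-1.7889, 0.0000, -5.4067).
Back-substitute: x_3 = -5.4067/1.9235 = -2.8108.
x_2 = (0.0000 + 2.1213·(-2.8108))/4.2426 = -1.4054.
x_1 = (-1.7889 + 2.2361·(-1.4054) + 3.5777·(-2.8108))/2.2361 = -6.7027.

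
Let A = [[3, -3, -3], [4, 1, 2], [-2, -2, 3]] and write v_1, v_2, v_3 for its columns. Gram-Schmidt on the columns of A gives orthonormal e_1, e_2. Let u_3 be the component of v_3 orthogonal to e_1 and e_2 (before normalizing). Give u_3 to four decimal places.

v_1 = (3, 4, -2); ‖v_1‖ = 5.3852, so e_1 = (0.5571, 0.7428, -0.3714).
e_1·v_2 = 0.5571·(-3) + 0.7428·1 + (-0.3714)·(-2) = -0.1857.
u_2 = v_2 + 0.1857·e_1 = (-2.8966, 1.1379, -2.0690).
‖u_2‖ = 3.7370, so e_2 = (-0.7751, 0.3045, -0.5536).
e_1·v_3 = 0.5571·(-3) + 0.7428·2 + (-0.3714)·3 = -1.2999; e_2·v_3 = (-0.7751)·(-3) + 0.3045·2 + (-0.5536)·3 = 1.2734.
u_3 = v_3 + 1.2999·e_1 − 1.2734·e_2 = (-1.2889, 2.5778, 3.2222).

u_3 = (-1.2889, 2.5778, 3.2222)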